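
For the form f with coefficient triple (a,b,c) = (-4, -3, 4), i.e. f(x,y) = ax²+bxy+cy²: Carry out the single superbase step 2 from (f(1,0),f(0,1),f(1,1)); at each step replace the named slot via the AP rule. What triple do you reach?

start (-4,4,-3) = (f(1,0),f(0,1),f(1,1))
replace slot 2: 2·((-4)+(-3)) − 4 = -18 → (-4,-18,-3)

-4,-18,-3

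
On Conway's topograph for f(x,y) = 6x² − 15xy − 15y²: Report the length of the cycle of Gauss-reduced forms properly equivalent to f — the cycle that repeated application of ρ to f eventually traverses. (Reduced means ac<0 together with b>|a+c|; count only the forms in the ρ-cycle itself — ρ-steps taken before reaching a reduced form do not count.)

D = 585, ⌊√D⌋ = 24
descent: ρ → (-15,15,6)  [lands on river]
river: ρ → (6,21,-6)
river: ρ → (-6,15,15)
river: ρ → (15,15,-6)
river: ρ → (-6,21,6)
river: ρ → (6,15,-15)
ρ-cycle length = 6 (tail of 1 descent step not counted)

6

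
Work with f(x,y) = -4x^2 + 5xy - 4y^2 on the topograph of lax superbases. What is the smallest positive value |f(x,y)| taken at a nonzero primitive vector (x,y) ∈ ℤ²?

translate: b→3 (≡-5 mod 8), so (4,-5,4)→(4,3,3)
flip: (4,3,3)→(3,-3,4)
translate: b→3 (≡-3 mod 6), so (3,-3,4)→(3,3,4)
reduced (well bottom): (3,3,4) with a≤c, −a<b≤a
well minimum |f| = |-3| = 3 (negative-definite)

3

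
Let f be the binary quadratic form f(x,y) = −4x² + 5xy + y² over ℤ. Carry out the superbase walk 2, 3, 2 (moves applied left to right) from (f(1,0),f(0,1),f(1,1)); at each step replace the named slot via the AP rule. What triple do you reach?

start (-4,1,2) = (f(1,0),f(0,1),f(1,1))
replace slot 2: 2·((-4)+2) − 1 = -5 → (-4,-5,2)
replace slot 3: 2·((-4)+(-5)) − 2 = -20 → (-4,-5,-20)
replace slot 2: 2·((-4)+(-20)) − (-5) = -43 → (-4,-43,-20)

-4,-43,-20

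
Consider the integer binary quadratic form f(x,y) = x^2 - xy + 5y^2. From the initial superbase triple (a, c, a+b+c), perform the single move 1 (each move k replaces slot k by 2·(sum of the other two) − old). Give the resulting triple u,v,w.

start (1,5,5) = (f(1,0),f(0,1),f(1,1))
replace slot 1: 2·(5+5) − 1 = 19 → (19,5,5)

19,5,5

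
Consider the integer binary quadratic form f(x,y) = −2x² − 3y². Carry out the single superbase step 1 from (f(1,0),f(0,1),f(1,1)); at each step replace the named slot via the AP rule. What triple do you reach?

start (-2,-3,-5) = (f(1,0),f(0,1),f(1,1))
replace slot 1: 2·((-3)+(-5)) − (-2) = -14 → (-14,-3,-5)

-14,-3,-5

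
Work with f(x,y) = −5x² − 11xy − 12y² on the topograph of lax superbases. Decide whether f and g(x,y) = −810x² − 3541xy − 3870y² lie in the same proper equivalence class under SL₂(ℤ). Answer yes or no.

D₁ = -119, D₂ = -119
f is negative-definite; reduce −f:
−f: translate: b→1 (≡11 mod 10), so (5,11,12)→(5,1,6)
−f: reduced (well bottom): (5,1,6) with a≤c, −a<b≤a
flip sign back: reduced form of f is (-5,-1,-6)
g is negative-definite; reduce −g:
−g: translate: b→301 (≡3541 mod 1620), so (810,3541,3870)→(810,301,28)
−g: flip: (810,301,28)→(28,-301,810)
−g: translate: b→-21 (≡-301 mod 56), so (28,-301,810)→(28,-21,5)
−g: flip: (28,-21,5)→(5,21,28)
−g: translate: b→1 (≡21 mod 10), so (5,21,28)→(5,1,6)
−g: reduced (well bottom): (5,1,6) with a≤c, −a<b≤a
flip sign back: reduced form of g is (-5,-1,-6)
reduced forms (-5, -1, -6) vs (-5, -1, -6) ⇒ equivalent

yes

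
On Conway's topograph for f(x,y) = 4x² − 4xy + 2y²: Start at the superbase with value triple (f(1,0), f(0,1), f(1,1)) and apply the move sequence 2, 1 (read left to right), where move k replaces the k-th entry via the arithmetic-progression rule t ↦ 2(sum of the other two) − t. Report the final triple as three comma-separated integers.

start (4,2,2) = (f(1,0),f(0,1),f(1,1))
replace slot 2: 2·(4+2) − 2 = 10 → (4,10,2)
replace slot 1: 2·(10+2) − 4 = 20 → (20,10,2)

20,10,2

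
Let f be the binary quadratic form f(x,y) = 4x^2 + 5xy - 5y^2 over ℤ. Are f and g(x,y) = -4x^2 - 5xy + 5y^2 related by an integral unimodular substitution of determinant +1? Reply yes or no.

D₁ = 105, D₂ = 105
river cycle of f (length 6): (-5, 5, 4), (4, 3, -6), (-6, 9, 1), (1, 9, -6), (-6, 3, 4), (4, 5, -5)
river cycle of g (length 6): (5, 5, -4), (-4, 3, 6), (6, 9, -1), (-1, 9, 6), (6, 3, -4), (-4, 5, 5)
cycles differ ⇒ inequivalent

no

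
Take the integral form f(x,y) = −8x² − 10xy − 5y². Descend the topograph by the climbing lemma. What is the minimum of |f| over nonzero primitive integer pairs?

translate: b→-6 (≡10 mod 16), so (8,10,5)→(8,-6,3)
flip: (8,-6,3)→(3,6,8)
translate: b→0 (≡6 mod 6), so (3,6,8)→(3,0,5)
reduced (well bottom): (3,0,5) with a≤c, −a<b≤a
well minimum |f| = |-3| = 3 (negative-definite)

3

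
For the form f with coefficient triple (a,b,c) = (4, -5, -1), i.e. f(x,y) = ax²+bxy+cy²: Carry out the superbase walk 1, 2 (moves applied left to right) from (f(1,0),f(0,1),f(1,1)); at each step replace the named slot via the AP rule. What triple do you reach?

start (4,-1,-2) = (f(1,0),f(0,1),f(1,1))
replace slot 1: 2·((-1)+(-2)) − 4 = -10 → (-10,-1,-2)
replace slot 2: 2·((-10)+(-2)) − (-1) = -23 → (-10,-23,-2)

-10,-23,-2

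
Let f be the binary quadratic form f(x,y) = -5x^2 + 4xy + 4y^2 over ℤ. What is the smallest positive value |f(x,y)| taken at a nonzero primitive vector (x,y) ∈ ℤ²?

river: ρ → (4,4,-5)
river: ρ → (-5,6,3)
river: ρ → (3,6,-5)
river: ρ → (-5,4,4)
closes: descent 0, river 4
min |a| on river = 3

3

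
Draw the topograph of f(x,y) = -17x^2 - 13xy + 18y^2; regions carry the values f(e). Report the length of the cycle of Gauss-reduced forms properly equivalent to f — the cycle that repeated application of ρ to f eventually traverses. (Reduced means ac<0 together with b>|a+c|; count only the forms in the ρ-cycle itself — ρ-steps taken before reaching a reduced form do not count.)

D = 1393, ⌊√D⌋ = 37
descent: ρ → (18,13,-17)  [lands on river]
river: ρ → (-17,21,14)
river: ρ → (14,35,-3)
river: ρ → (-3,37,2)
river: ρ → (2,35,-21)
river: ρ → (-21,7,16)
river: ρ → (16,25,-12)
river: ρ → (-12,23,18)
ρ-cycle length = 8 (tail of 1 descent step not counted)

8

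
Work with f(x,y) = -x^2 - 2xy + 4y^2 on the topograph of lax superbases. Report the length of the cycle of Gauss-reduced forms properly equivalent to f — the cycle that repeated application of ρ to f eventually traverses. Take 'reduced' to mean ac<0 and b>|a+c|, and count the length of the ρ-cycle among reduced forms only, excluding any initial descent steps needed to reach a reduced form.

D = 20, ⌊√D⌋ = 4
descent: ρ → (4,2,-1)
descent: ρ → (-1,4,1)  [lands on river]
river: ρ → (1,4,-1)
ρ-cycle length = 2 (tail of 2 descent steps not counted)

2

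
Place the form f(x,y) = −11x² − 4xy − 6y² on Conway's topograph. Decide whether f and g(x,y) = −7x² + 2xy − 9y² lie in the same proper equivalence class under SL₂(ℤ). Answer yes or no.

D₁ = -248, D₂ = -248
f is negative-definite; reduce −f:
−f: flip: (11,4,6)→(6,-4,11)
−f: reduced (well bottom): (6,-4,11) with a≤c, −a<b≤a
flip sign back: reduced form of f is (-6,4,-11)
g is negative-definite; reduce −g:
−g: reduced (well bottom): (7,-2,9) with a≤c, −a<b≤a
flip sign back: reduced form of g is (-7,2,-9)
reduced forms (-6, 4, -11) vs (-7, 2, -9) ⇒ inequivalent

no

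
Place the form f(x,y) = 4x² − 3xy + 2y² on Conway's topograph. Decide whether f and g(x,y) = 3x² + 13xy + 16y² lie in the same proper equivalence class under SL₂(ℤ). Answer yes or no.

D₁ = -23, D₂ = -23
f: flip: (4,-3,2)→(2,3,4)
f: translate: b→-1 (≡3 mod 4), so (2,3,4)→(2,-1,3)
f: reduced (well bottom): (2,-1,3) with a≤c, −a<b≤a
g: translate: b→1 (≡13 mod 6), so (3,13,16)→(3,1,2)
g: flip: (3,1,2)→(2,-1,3)
g: reduced (well bottom): (2,-1,3) with a≤c, −a<b≤a
reduced forms (2, -1, 3) vs (2, -1, 3) ⇒ equivalent

yes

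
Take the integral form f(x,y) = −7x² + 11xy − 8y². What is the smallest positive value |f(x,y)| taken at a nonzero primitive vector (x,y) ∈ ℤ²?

translate: b→3 (≡-11 mod 14), so (7,-11,8)→(7,3,4)
flip: (7,3,4)→(4,-3,7)
reduced (well bottom): (4,-3,7) with a≤c, −a<b≤a
well minimum |f| = |-4| = 4 (negative-definite)

4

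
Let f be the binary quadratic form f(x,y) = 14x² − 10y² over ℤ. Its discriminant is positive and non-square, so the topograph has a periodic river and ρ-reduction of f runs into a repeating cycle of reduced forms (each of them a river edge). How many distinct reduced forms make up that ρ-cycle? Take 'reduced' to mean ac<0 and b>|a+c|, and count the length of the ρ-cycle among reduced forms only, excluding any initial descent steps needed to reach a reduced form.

D = 560, ⌊√D⌋ = 23
descent: ρ → (-10,20,4)  [lands on river]
river: ρ → (4,20,-10)
ρ-cycle length = 2 (tail of 1 descent step not counted)

2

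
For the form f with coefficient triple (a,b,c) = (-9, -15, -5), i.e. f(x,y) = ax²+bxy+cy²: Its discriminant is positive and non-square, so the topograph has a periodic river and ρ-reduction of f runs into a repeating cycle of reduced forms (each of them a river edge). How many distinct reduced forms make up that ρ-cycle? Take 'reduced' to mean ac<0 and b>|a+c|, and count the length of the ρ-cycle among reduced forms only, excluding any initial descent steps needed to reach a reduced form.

D = 45, ⌊√D⌋ = 6
descent: ρ → (-5,5,1)  [lands on river]
river: ρ → (1,5,-5)
ρ-cycle length = 2 (tail of 1 descent step not counted)

2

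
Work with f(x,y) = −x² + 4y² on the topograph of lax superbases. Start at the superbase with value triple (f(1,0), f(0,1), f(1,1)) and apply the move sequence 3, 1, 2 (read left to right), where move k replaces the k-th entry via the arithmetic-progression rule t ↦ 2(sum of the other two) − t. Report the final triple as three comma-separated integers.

start (-1,4,3) = (f(1,0),f(0,1),f(1,1))
replace slot 3: 2·((-1)+4) − 3 = 3 → (-1,4,3)
replace slot 1: 2·(4+3) − (-1) = 15 → (15,4,3)
replace slot 2: 2·(15+3) − 4 = 32 → (15,32,3)

15,32,3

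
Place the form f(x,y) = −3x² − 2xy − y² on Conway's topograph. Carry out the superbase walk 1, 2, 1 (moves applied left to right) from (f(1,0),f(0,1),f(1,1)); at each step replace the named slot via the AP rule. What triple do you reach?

start (-3,-1,-6) = (f(1,0),f(0,1),f(1,1))
replace slot 1: 2·((-1)+(-6)) − (-3) = -11 → (-11,-1,-6)
replace slot 2: 2·((-11)+(-6)) − (-1) = -33 → (-11,-33,-6)
replace slot 1: 2·((-33)+(-6)) − (-11) = -67 → (-67,-33,-6)

-67,-33,-6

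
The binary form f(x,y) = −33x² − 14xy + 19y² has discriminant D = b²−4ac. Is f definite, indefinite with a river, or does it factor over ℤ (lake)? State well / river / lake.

D = b²−4ac = (-14)² − 4·(-33)·19 = 2704
D = 52² is a perfect square ⇒ form factors over ℤ ⇒ lakes

lake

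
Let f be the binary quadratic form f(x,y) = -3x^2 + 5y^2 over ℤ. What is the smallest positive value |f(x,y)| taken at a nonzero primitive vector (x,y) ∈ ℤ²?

descent: ρ → (5,0,-3)
descent: ρ → (-3,6,2)  [lands on river]
river: ρ → (2,6,-3)
closes: descent 2, river 2
min |a| on river = 2

2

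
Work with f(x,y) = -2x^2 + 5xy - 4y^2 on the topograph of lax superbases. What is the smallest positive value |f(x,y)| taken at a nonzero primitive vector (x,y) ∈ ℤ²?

translate: b→-1 (≡-5 mod 4), so (2,-5,4)→(2,-1,1)
flip: (2,-1,1)→(1,1,2)
reduced (well bottom): (1,1,2) with a≤c, −a<b≤a
well minimum |f| = |-1| = 1 (negative-definite)

1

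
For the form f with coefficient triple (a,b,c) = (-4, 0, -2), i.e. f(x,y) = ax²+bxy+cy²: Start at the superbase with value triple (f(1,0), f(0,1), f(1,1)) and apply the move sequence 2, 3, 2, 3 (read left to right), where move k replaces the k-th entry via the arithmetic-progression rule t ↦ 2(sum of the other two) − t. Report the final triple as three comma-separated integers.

start (-4,-2,-6) = (f(1,0),f(0,1),f(1,1))
replace slot 2: 2·((-4)+(-6)) − (-2) = -18 → (-4,-18,-6)
replace slot 3: 2·((-4)+(-18)) − (-6) = -38 → (-4,-18,-38)
replace slot 2: 2·((-4)+(-38)) − (-18) = -66 → (-4,-66,-38)
replace slot 3: 2·((-4)+(-66)) − (-38) = -102 → (-4,-66,-102)

-4,-66,-102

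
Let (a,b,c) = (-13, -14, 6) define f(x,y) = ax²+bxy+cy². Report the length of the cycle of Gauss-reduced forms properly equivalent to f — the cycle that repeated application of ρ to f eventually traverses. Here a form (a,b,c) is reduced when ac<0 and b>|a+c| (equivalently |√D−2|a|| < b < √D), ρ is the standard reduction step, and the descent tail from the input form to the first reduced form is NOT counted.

D = 508, ⌊√D⌋ = 22
descent: ρ → (6,14,-13)  [lands on river]
river: ρ → (-13,12,7)
river: ρ → (7,16,-9)
river: ρ → (-9,20,3)
river: ρ → (3,22,-2)
river: ρ → (-2,22,3)
river: ρ → (3,20,-9)
river: ρ → (-9,16,7)
river: ρ → (7,12,-13)
river: ρ → (-13,14,6)
river: ρ → (6,22,-1)
river: ρ → (-1,22,6)
ρ-cycle length = 12 (tail of 1 descent step not counted)

12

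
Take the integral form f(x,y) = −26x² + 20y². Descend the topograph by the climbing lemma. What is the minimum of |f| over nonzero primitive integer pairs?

descent: ρ → (20,40,-6)  [lands on river]
river: ρ → (-6,44,6)
river: ρ → (6,40,-20)
river: ρ → (-20,40,6)
river: ρ → (6,44,-6)
river: ρ → (-6,40,20)
closes: descent 1, river 6
min |a| on river = 6

6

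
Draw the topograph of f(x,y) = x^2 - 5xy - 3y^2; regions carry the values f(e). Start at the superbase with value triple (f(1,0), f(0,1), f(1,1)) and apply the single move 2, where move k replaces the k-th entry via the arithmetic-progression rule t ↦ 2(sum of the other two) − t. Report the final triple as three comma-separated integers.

start (1,-3,-7) = (f(1,0),f(0,1),f(1,1))
replace slot 2: 2·(1+(-7)) − (-3) = -9 → (1,-9,-7)

1,-9,-7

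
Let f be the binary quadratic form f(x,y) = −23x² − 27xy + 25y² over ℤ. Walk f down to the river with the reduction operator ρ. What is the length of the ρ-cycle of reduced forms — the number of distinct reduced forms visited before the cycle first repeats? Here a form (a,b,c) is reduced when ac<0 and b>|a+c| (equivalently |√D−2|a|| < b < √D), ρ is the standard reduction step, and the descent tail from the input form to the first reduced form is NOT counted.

D = 3029, ⌊√D⌋ = 55
descent: ρ → (25,27,-23)  [lands on river]
river: ρ → (-23,19,29)
river: ρ → (29,39,-13)
river: ρ → (-13,39,29)
river: ρ → (29,19,-23)
river: ρ → (-23,27,25)
river: ρ → (25,23,-25)
river: ρ → (-25,27,23)
river: ρ → (23,19,-29)
river: ρ → (-29,39,13)
river: ρ → (13,39,-29)
river: ρ → (-29,19,23)
river: ρ → (23,27,-25)
river: ρ → (-25,23,25)
ρ-cycle length = 14 (tail of 1 descent step not counted)

14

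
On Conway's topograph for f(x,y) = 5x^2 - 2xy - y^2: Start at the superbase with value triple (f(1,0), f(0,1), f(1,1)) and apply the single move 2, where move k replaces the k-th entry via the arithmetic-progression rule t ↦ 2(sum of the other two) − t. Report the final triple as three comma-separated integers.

start (5,-1,2) = (f(1,0),f(0,1),f(1,1))
replace slot 2: 2·(5+2) − (-1) = 15 → (5,15,2)

5,15,2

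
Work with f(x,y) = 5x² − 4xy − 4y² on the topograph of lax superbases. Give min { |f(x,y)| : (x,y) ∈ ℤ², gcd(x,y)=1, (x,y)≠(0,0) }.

descent: ρ → (-4,4,5)  [lands on river]
river: ρ → (5,6,-3)
river: ρ → (-3,6,5)
river: ρ → (5,4,-4)
closes: descent 1, river 4
min |a| on river = 3

3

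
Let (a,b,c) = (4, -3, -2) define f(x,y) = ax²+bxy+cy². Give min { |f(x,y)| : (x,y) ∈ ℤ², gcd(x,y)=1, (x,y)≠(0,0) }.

descent: ρ → (-2,3,4)  [lands on river]
river: ρ → (4,5,-1)
river: ρ → (-1,5,4)
river: ρ → (4,3,-2)
river: ρ → (-2,5,2)
river: ρ → (2,3,-4)
river: ρ → (-4,5,1)
river: ρ → (1,5,-4)
river: ρ → (-4,3,2)
river: ρ → (2,5,-2)
closes: descent 1, river 10
min |a| on river = 1

1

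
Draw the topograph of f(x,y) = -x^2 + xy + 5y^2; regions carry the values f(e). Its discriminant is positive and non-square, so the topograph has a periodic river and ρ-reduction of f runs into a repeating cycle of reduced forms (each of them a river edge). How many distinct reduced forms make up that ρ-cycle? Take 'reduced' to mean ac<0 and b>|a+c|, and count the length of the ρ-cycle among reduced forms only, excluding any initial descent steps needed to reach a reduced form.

D = 21, ⌊√D⌋ = 4
descent: ρ → (5,-1,-1)
descent: ρ → (-1,3,3)  [lands on river]
river: ρ → (3,3,-1)
ρ-cycle length = 2 (tail of 2 descent steps not counted)

2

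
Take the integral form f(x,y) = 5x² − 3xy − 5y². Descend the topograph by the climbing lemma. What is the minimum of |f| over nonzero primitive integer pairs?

descent: ρ → (-5,3,5)  [lands on river]
river: ρ → (5,7,-3)
river: ρ → (-3,5,7)
river: ρ → (7,9,-1)
river: ρ → (-1,9,7)
river: ρ → (7,5,-3)
river: ρ → (-3,7,5)
river: ρ → (5,3,-5)
river: ρ → (-5,7,3)
river: ρ → (3,5,-7)
river: ρ → (-7,9,1)
river: ρ → (1,9,-7)
river: ρ → (-7,5,3)
river: ρ → (3,7,-5)
closes: descent 1, river 14
min |a| on river = 1

1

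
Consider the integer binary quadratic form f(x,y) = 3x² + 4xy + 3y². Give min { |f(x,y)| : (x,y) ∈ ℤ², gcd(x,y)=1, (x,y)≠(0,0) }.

translate: b→-2 (≡4 mod 6), so (3,4,3)→(3,-2,2)
flip: (3,-2,2)→(2,2,3)
reduced (well bottom): (2,2,3) with a≤c, −a<b≤a
well minimum = a = 2

2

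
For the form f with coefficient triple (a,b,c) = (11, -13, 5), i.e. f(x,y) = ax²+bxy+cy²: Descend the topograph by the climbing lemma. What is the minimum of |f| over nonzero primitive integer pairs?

translate: b→9 (≡-13 mod 22), so (11,-13,5)→(11,9,3)
flip: (11,9,3)→(3,-9,11)
translate: b→3 (≡-9 mod 6), so (3,-9,11)→(3,3,5)
reduced (well bottom): (3,3,5) with a≤c, −a<b≤a
well minimum = a = 3

3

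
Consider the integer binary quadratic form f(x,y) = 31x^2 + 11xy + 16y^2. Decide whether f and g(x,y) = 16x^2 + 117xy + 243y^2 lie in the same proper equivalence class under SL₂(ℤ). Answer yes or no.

D₁ = -1863, D₂ = -1863
f: flip: (31,11,16)→(16,-11,31)
f: reduced (well bottom): (16,-11,31) with a≤c, −a<b≤a
g: translate: b→-11 (≡117 mod 32), so (16,117,243)→(16,-11,31)
g: reduced (well bottom): (16,-11,31) with a≤c, −a<b≤a
reduced forms (16, -11, 31) vs (16, -11, 31) ⇒ equivalent

yes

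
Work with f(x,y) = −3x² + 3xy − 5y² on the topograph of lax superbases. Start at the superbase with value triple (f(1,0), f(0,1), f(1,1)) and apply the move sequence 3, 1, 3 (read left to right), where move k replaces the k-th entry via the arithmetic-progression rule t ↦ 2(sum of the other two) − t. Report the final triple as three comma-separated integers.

start (-3,-5,-5) = (f(1,0),f(0,1),f(1,1))
replace slot 3: 2·((-3)+(-5)) − (-5) = -11 → (-3,-5,-11)
replace slot 1: 2·((-5)+(-11)) − (-3) = -29 → (-29,-5,-11)
replace slot 3: 2·((-29)+(-5)) − (-11) = -57 → (-29,-5,-57)

-29,-5,-57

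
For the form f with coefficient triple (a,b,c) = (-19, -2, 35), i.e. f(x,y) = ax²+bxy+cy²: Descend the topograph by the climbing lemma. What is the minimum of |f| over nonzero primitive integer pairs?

descent: ρ → (35,2,-19)
descent: ρ → (-19,36,18)  [lands on river]
river: ρ → (18,36,-19)
river: ρ → (-19,40,14)
river: ρ → (14,44,-13)
river: ρ → (-13,34,29)
river: ρ → (29,24,-18)
river: ρ → (-18,48,5)
river: ρ → (5,42,-45)
river: ρ → (-45,48,2)
river: ρ → (2,48,-45)
river: ρ → (-45,42,5)
river: ρ → (5,48,-18)
river: ρ → (-18,24,29)
river: ρ → (29,34,-13)
river: ρ → (-13,44,14)
river: ρ → (14,40,-19)
closes: descent 2, river 16
min |a| on river = 2

2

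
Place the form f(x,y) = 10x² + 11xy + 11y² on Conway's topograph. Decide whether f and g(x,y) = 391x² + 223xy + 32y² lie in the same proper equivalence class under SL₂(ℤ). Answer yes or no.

D₁ = -319, D₂ = -319
f: translate: b→-9 (≡11 mod 20), so (10,11,11)→(10,-9,10)
f: flip: (10,-9,10)→(10,9,10)
f: reduced (well bottom): (10,9,10) with a≤c, −a<b≤a
g: flip: (391,223,32)→(32,-223,391)
g: translate: b→-31 (≡-223 mod 64), so (32,-223,391)→(32,-31,10)
g: flip: (32,-31,10)→(10,31,32)
g: translate: b→-9 (≡31 mod 20), so (10,31,32)→(10,-9,10)
g: flip: (10,-9,10)→(10,9,10)
g: reduced (well bottom): (10,9,10) with a≤c, −a<b≤a
reduced forms (10, 9, 10) vs (10, 9, 10) ⇒ equivalent

yes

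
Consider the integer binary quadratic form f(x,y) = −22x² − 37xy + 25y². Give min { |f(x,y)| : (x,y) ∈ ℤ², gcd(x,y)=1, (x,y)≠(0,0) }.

descent: ρ → (25,37,-22)  [lands on river]
river: ρ → (-22,51,11)
river: ρ → (11,59,-2)
river: ρ → (-2,57,40)
river: ρ → (40,23,-19)
river: ρ → (-19,53,10)
river: ρ → (10,47,-34)
river: ρ → (-34,21,23)
river: ρ → (23,25,-32)
river: ρ → (-32,39,16)
river: ρ → (16,57,-5)
river: ρ → (-5,53,38)
river: ρ → (38,23,-20)
river: ρ → (-20,57,4)
river: ρ → (4,55,-34)
river: ρ → (-34,13,25)
closes: descent 1, river 16
min |a| on river = 2

2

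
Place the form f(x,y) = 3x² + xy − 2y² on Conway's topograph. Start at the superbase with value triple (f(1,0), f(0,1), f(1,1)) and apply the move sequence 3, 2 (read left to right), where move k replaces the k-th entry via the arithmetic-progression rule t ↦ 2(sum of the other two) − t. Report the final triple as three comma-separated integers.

start (3,-2,2) = (f(1,0),f(0,1),f(1,1))
replace slot 3: 2·(3+(-2)) − 2 = 0 → (3,-2,0)
replace slot 2: 2·(3+0) − (-2) = 8 → (3,8,0)

3,8,0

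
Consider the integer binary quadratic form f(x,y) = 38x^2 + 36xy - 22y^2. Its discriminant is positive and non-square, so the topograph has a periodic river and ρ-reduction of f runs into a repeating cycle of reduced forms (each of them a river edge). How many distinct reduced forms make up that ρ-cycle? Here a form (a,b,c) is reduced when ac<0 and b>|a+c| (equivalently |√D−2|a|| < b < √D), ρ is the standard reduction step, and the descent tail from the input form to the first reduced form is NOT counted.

D = 4640, ⌊√D⌋ = 68
river: ρ → (-22,52,22)
river: ρ → (22,36,-38)
river: ρ → (-38,40,20)
river: ρ → (20,40,-38)
river: ρ → (-38,36,22)
river: ρ → (22,52,-22)
river: ρ → (-22,36,38)
river: ρ → (38,40,-20)
river: ρ → (-20,40,38)
river: ρ → (38,36,-22)
ρ-cycle length = 10 (tail of 0 descent steps not counted)

10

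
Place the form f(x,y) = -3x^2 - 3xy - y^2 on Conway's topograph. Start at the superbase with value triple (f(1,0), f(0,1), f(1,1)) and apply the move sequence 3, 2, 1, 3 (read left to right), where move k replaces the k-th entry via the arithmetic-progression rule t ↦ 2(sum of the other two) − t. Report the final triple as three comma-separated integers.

start (-3,-1,-7) = (f(1,0),f(0,1),f(1,1))
replace slot 3: 2·((-3)+(-1)) − (-7) = -1 → (-3,-1,-1)
replace slot 2: 2·((-3)+(-1)) − (-1) = -7 → (-3,-7,-1)
replace slot 1: 2·((-7)+(-1)) − (-3) = -13 → (-13,-7,-1)
replace slot 3: 2·((-13)+(-7)) − (-1) = -39 → (-13,-7,-39)

-13,-7,-39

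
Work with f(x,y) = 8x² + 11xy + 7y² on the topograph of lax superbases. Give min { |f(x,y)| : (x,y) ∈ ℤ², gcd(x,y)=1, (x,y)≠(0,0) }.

translate: b→-5 (≡11 mod 16), so (8,11,7)→(8,-5,4)
flip: (8,-5,4)→(4,5,8)
translate: b→-3 (≡5 mod 8), so (4,5,8)→(4,-3,7)
reduced (well bottom): (4,-3,7) with a≤c, −a<b≤a
well minimum = a = 4

4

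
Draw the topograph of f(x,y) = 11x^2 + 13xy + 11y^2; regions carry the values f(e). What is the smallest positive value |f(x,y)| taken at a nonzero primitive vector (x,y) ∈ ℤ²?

translate: b→-9 (≡13 mod 22), so (11,13,11)→(11,-9,9)
flip: (11,-9,9)→(9,9,11)
reduced (well bottom): (9,9,11) with a≤c, −a<b≤a
well minimum = a = 9

9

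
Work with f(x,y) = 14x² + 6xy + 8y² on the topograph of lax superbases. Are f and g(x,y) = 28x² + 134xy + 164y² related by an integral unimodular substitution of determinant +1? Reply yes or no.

D₁ = -412, D₂ = -412
f: flip: (14,6,8)→(8,-6,14)
f: reduced (well bottom): (8,-6,14) with a≤c, −a<b≤a
g: translate: b→22 (≡134 mod 56), so (28,134,164)→(28,22,8)
g: flip: (28,22,8)→(8,-22,28)
g: translate: b→-6 (≡-22 mod 16), so (8,-22,28)→(8,-6,14)
g: reduced (well bottom): (8,-6,14) with a≤c, −a<b≤a
reduced forms (8, -6, 14) vs (8, -6, 14) ⇒ equivalent

yes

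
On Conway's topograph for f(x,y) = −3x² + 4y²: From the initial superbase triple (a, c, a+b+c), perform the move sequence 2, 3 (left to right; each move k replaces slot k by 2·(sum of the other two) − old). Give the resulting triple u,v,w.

start (-3,4,1) = (f(1,0),f(0,1),f(1,1))
replace slot 2: 2·((-3)+1) − 4 = -8 → (-3,-8,1)
replace slot 3: 2·((-3)+(-8)) − 1 = -23 → (-3,-8,-23)

-3,-8,-23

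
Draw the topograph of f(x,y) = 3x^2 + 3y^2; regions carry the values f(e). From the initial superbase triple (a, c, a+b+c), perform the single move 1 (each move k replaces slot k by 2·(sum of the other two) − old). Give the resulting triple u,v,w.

start (3,3,6) = (f(1,0),f(0,1),f(1,1))
replace slot 1: 2·(3+6) − 3 = 15 → (15,3,6)

15,3,6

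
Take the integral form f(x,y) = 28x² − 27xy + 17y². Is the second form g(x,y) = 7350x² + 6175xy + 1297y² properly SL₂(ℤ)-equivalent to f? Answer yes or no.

D₁ = -1175, D₂ = -1175
f: flip: (28,-27,17)→(17,27,28)
f: translate: b→-7 (≡27 mod 34), so (17,27,28)→(17,-7,18)
f: reduced (well bottom): (17,-7,18) with a≤c, −a<b≤a
g: flip: (7350,6175,1297)→(1297,-6175,7350)
g: translate: b→-987 (≡-6175 mod 2594), so (1297,-6175,7350)→(1297,-987,188)
g: flip: (1297,-987,188)→(188,987,1297)
g: translate: b→-141 (≡987 mod 376), so (188,987,1297)→(188,-141,28)
g: flip: (188,-141,28)→(28,141,188)
g: translate: b→-27 (≡141 mod 56), so (28,141,188)→(28,-27,17)
g: flip: (28,-27,17)→(17,27,28)
g: translate: b→-7 (≡27 mod 34), so (17,27,28)→(17,-7,18)
g: reduced (well bottom): (17,-7,18) with a≤c, −a<b≤a
reduced forms (17, -7, 18) vs (17, -7, 18) ⇒ equivalent

yes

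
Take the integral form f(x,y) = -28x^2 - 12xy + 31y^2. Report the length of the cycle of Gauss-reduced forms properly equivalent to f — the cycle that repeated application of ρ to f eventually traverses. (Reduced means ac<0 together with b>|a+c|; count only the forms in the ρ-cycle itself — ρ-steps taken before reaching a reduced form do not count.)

D = 3616, ⌊√D⌋ = 60
descent: ρ → (31,12,-28)  [lands on river]
river: ρ → (-28,44,15)
river: ρ → (15,46,-25)
river: ρ → (-25,54,7)
river: ρ → (7,58,-9)
river: ρ → (-9,50,31)
ρ-cycle length = 6 (tail of 1 descent step not counted)

6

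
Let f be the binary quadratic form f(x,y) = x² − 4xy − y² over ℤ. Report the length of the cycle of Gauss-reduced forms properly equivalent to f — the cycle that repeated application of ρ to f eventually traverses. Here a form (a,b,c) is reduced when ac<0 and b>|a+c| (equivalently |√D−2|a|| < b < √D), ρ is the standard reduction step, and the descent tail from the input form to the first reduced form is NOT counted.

D = 20, ⌊√D⌋ = 4
descent: ρ → (-1,4,1)  [lands on river]
river: ρ → (1,4,-1)
ρ-cycle length = 2 (tail of 1 descent step not counted)

2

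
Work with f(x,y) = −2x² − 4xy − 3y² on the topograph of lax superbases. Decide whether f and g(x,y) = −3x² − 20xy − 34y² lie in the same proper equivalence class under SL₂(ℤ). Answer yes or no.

D₁ = -8, D₂ = -8
f is negative-definite; reduce −f:
−f: translate: b→0 (≡4 mod 4), so (2,4,3)→(2,0,1)
−f: flip: (2,0,1)→(1,0,2)
−f: reduced (well bottom): (1,0,2) with a≤c, −a<b≤a
flip sign back: reduced form of f is (-1,0,-2)
g is negative-definite; reduce −g:
−g: translate: b→2 (≡20 mod 6), so (3,20,34)→(3,2,1)
−g: flip: (3,2,1)→(1,-2,3)
−g: translate: b→0 (≡-2 mod 2), so (1,-2,3)→(1,0,2)
−g: reduced (well bottom): (1,0,2) with a≤c, −a<b≤a
flip sign back: reduced form of g is (-1,0,-2)
reduced forms (-1, 0, -2) vs (-1, 0, -2) ⇒ equivalent

yes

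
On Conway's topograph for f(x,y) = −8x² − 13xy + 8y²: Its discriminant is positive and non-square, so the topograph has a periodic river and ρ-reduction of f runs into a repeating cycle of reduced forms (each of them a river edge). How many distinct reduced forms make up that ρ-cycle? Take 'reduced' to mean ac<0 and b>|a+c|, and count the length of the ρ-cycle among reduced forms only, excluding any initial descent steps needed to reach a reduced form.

D = 425, ⌊√D⌋ = 20
descent: ρ → (8,13,-8)  [lands on river]
river: ρ → (-8,19,2)
river: ρ → (2,17,-17)
river: ρ → (-17,17,2)
river: ρ → (2,19,-8)
river: ρ → (-8,13,8)
river: ρ → (8,19,-2)
river: ρ → (-2,17,17)
river: ρ → (17,17,-2)
river: ρ → (-2,19,8)
ρ-cycle length = 10 (tail of 1 descent step not counted)

10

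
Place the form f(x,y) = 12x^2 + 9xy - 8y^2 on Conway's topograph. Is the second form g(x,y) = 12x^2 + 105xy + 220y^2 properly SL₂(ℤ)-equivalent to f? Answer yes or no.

D₁ = 465, D₂ = 465
river cycle of f (length 10): (-8, 7, 13), (13, 19, -2), (-2, 21, 3), (3, 21, -2), (-2, 19, 13), (13, 7, -8), (-8, 9, 12), (12, 15, -5), (-5, 15, 12), (12, 9, -8)
river cycle of g (length 10): (12, 9, -8), (-8, 7, 13), (13, 19, -2), (-2, 21, 3), (3, 21, -2), (-2, 19, 13), (13, 7, -8), (-8, 9, 12), (12, 15, -5), (-5, 15, 12)
cycles coincide ⇒ equivalent

yes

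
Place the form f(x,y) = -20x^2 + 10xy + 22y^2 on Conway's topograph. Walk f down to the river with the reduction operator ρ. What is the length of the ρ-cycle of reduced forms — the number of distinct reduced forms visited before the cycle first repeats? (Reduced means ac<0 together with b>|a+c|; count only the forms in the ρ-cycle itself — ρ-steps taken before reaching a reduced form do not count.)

D = 1860, ⌊√D⌋ = 43
river: ρ → (22,34,-8)
river: ρ → (-8,30,30)
river: ρ → (30,30,-8)
river: ρ → (-8,34,22)
river: ρ → (22,10,-20)
river: ρ → (-20,30,12)
river: ρ → (12,42,-2)
river: ρ → (-2,42,12)
river: ρ → (12,30,-20)
river: ρ → (-20,10,22)
ρ-cycle length = 10 (tail of 0 descent steps not counted)

10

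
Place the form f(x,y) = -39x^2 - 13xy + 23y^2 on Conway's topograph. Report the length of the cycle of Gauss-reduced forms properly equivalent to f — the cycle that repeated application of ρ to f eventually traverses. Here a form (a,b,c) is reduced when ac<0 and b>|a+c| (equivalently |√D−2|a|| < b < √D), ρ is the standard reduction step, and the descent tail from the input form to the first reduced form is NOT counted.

D = 3757, ⌊√D⌋ = 61
descent: ρ → (23,59,-3)  [lands on river]
river: ρ → (-3,61,3)
river: ρ → (3,59,-23)
river: ρ → (-23,33,29)
river: ρ → (29,25,-27)
river: ρ → (-27,29,27)
river: ρ → (27,25,-29)
river: ρ → (-29,33,23)
ρ-cycle length = 8 (tail of 1 descent step not counted)

8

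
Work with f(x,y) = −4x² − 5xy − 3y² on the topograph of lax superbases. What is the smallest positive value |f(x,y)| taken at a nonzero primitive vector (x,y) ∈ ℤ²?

translate: b→-3 (≡5 mod 8), so (4,5,3)→(4,-3,2)
flip: (4,-3,2)→(2,3,4)
translate: b→-1 (≡3 mod 4), so (2,3,4)→(2,-1,3)
reduced (well bottom): (2,-1,3) with a≤c, −a<b≤a
well minimum |f| = |-2| = 2 (negative-definite)

2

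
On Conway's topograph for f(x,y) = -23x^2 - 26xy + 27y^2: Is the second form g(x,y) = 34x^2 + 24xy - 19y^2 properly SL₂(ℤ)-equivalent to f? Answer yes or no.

D₁ = 3160, D₂ = 3160
river cycle of f (length 24): (27, 26, -23), (-23, 20, 30), (30, 40, -13), (-13, 38, 33), (33, 28, -18), (-18, 44, 17), (17, 24, -38), (-38, 52, 3), (3, 56, -2), (-2, 56, 3), … (14 more)
river cycle of g (length 20): (-19, 52, 6), (6, 56, -1), (-1, 56, 6), (6, 52, -19), (-19, 24, 34), (34, 44, -9), (-9, 46, 29), (29, 12, -26), (-26, 40, 15), (15, 50, -11), … (10 more)
cycles differ ⇒ inequivalent

no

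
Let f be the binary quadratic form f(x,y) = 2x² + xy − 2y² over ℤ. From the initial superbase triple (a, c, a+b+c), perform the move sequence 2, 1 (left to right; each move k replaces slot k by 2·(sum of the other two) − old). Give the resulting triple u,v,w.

start (2,-2,1) = (f(1,0),f(0,1),f(1,1))
replace slot 2: 2·(2+1) − (-2) = 8 → (2,8,1)
replace slot 1: 2·(8+1) − 2 = 16 → (16,8,1)

16,8,1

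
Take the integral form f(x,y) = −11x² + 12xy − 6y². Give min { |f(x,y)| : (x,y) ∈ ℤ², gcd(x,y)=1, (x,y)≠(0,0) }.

translate: b→10 (≡-12 mod 22), so (11,-12,6)→(11,10,5)
flip: (11,10,5)→(5,-10,11)
translate: b→0 (≡-10 mod 10), so (5,-10,11)→(5,0,6)
reduced (well bottom): (5,0,6) with a≤c, −a<b≤a
well minimum |f| = |-5| = 5 (negative-definite)

5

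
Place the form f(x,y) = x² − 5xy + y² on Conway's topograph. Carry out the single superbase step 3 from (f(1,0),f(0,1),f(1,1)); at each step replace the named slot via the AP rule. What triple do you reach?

start (1,1,-3) = (f(1,0),f(0,1),f(1,1))
replace slot 3: 2·(1+1) − (-3) = 7 → (1,1,7)

1,1,7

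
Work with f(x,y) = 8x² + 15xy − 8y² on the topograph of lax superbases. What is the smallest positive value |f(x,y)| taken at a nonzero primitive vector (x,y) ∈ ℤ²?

river: ρ → (-8,17,6)
river: ρ → (6,19,-5)
river: ρ → (-5,21,2)
river: ρ → (2,19,-15)
river: ρ → (-15,11,6)
river: ρ → (6,13,-13)
river: ρ → (-13,13,6)
river: ρ → (6,11,-15)
river: ρ → (-15,19,2)
river: ρ → (2,21,-5)
river: ρ → (-5,19,6)
river: ρ → (6,17,-8)
river: ρ → (-8,15,8)
river: ρ → (8,17,-6)
river: ρ → (-6,19,5)
river: ρ → (5,21,-2)
river: ρ → (-2,19,15)
river: ρ → (15,11,-6)
river: ρ → (-6,13,13)
river: ρ → (13,13,-6)
river: ρ → (-6,11,15)
river: ρ → (15,19,-2)
river: ρ → (-2,21,5)
river: ρ → (5,19,-6)
river: ρ → (-6,17,8)
river: ρ → (8,15,-8)
closes: descent 0, river 26
min |a| on river = 2

2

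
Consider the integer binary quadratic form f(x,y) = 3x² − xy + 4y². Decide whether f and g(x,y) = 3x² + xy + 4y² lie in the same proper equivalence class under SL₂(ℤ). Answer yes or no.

D₁ = -47, D₂ = -47
f: reduced (well bottom): (3,-1,4) with a≤c, −a<b≤a
g: reduced (well bottom): (3,1,4) with a≤c, −a<b≤a
reduced forms (3, -1, 4) vs (3, 1, 4) ⇒ inequivalent

no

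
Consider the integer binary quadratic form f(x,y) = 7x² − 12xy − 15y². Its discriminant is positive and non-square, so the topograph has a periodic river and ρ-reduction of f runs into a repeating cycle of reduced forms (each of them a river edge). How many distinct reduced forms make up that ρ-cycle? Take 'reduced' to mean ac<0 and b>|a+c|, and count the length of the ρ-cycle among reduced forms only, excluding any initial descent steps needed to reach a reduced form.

D = 564, ⌊√D⌋ = 23
descent: ρ → (-15,12,7)  [lands on river]
river: ρ → (7,16,-11)
river: ρ → (-11,6,12)
river: ρ → (12,18,-5)
river: ρ → (-5,22,4)
river: ρ → (4,18,-15)
ρ-cycle length = 6 (tail of 1 descent step not counted)

6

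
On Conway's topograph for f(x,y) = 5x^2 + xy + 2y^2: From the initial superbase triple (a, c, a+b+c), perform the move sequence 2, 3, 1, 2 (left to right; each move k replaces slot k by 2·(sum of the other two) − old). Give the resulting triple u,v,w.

start (5,2,8) = (f(1,0),f(0,1),f(1,1))
replace slot 2: 2·(5+8) − 2 = 24 → (5,24,8)
replace slot 3: 2·(5+24) − 8 = 50 → (5,24,50)
replace slot 1: 2·(24+50) − 5 = 143 → (143,24,50)
replace slot 2: 2·(143+50) − 24 = 362 → (143,362,50)

143,362,50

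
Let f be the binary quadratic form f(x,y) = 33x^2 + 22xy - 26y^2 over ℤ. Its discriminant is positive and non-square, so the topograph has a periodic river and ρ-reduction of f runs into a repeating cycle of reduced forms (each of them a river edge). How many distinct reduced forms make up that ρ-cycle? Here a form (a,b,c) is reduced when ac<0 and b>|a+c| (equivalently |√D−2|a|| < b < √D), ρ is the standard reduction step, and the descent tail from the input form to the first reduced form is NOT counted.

D = 3916, ⌊√D⌋ = 62
river: ρ → (-26,30,29)
river: ρ → (29,28,-27)
river: ρ → (-27,26,30)
river: ρ → (30,34,-23)
river: ρ → (-23,58,6)
river: ρ → (6,62,-3)
river: ρ → (-3,58,46)
river: ρ → (46,34,-15)
river: ρ → (-15,56,13)
river: ρ → (13,48,-31)
river: ρ → (-31,14,30)
river: ρ → (30,46,-15)
river: ρ → (-15,44,33)
river: ρ → (33,22,-26)
ρ-cycle length = 14 (tail of 0 descent steps not counted)

14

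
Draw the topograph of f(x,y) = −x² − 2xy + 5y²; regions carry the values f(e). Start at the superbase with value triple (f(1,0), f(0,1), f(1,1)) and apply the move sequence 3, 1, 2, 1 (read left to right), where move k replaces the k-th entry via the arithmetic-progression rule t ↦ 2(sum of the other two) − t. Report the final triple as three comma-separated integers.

start (-1,5,2) = (f(1,0),f(0,1),f(1,1))
replace slot 3: 2·((-1)+5) − 2 = 6 → (-1,5,6)
replace slot 1: 2·(5+6) − (-1) = 23 → (23,5,6)
replace slot 2: 2·(23+6) − 5 = 53 → (23,53,6)
replace slot 1: 2·(53+6) − 23 = 95 → (95,53,6)

95,53,6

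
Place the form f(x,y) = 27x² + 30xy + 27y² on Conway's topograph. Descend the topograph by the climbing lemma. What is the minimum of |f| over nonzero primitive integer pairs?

translate: b→-24 (≡30 mod 54), so (27,30,27)→(27,-24,24)
flip: (27,-24,24)→(24,24,27)
reduced (well bottom): (24,24,27) with a≤c, −a<b≤a
well minimum = a = 24

24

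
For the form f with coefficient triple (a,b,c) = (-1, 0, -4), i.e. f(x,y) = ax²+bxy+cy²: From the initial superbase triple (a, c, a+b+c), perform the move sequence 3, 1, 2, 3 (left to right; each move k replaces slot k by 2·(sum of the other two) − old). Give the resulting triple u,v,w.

start (-1,-4,-5) = (f(1,0),f(0,1),f(1,1))
replace slot 3: 2·((-1)+(-4)) − (-5) = -5 → (-1,-4,-5)
replace slot 1: 2·((-4)+(-5)) − (-1) = -17 → (-17,-4,-5)
replace slot 2: 2·((-17)+(-5)) − (-4) = -40 → (-17,-40,-5)
replace slot 3: 2·((-17)+(-40)) − (-5) = -109 → (-17,-40,-109)

-17,-40,-109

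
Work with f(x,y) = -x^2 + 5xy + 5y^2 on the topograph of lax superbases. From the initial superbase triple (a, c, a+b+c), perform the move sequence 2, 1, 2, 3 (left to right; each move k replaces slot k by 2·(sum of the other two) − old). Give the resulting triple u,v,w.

start (-1,5,9) = (f(1,0),f(0,1),f(1,1))
replace slot 2: 2·((-1)+9) − 5 = 11 → (-1,11,9)
replace slot 1: 2·(11+9) − (-1) = 41 → (41,11,9)
replace slot 2: 2·(41+9) − 11 = 89 → (41,89,9)
replace slot 3: 2·(41+89) − 9 = 251 → (41,89,251)

41,89,251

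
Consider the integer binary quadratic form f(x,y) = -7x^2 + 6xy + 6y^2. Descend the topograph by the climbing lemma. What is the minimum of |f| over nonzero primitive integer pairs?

river: ρ → (6,6,-7)
river: ρ → (-7,8,5)
river: ρ → (5,12,-3)
river: ρ → (-3,12,5)
river: ρ → (5,8,-7)
river: ρ → (-7,6,6)
closes: descent 0, river 6
min |a| on river = 3

3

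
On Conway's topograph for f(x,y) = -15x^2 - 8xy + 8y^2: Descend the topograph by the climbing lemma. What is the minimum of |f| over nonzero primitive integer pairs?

descent: ρ → (8,8,-15)  [lands on river]
river: ρ → (-15,22,1)
river: ρ → (1,22,-15)
river: ρ → (-15,8,8)
closes: descent 1, river 4
min |a| on river = 1

1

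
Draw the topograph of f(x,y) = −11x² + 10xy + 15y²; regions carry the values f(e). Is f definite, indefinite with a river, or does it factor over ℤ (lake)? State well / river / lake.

D = b²−4ac = 10² − 4·(-11)·15 = 760
D > 0 non-square ⇒ indefinite ⇒ periodic river

river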